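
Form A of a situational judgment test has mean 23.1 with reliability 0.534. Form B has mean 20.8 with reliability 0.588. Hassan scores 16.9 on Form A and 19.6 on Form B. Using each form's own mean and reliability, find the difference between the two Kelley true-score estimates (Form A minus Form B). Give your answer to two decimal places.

-0.31

T̂_A = 0.534(16.9) + 0.466(23.1) = 19.7892
T̂_B = 0.588(19.6) + 0.412(20.8) = 20.0944
T̂_A − T̂_B = -0.3052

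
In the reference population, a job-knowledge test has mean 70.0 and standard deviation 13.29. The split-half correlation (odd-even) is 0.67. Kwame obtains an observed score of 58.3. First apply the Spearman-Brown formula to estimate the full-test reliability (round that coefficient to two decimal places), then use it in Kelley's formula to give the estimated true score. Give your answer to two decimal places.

60.64

Spearman-Brown: ρ = 2r/(1 + r) = 2(0.67)/(1 + 0.67) = 1.340/1.67 = 0.8024 → 0.80
T̂ = 0.80(58.3) + 0.20(70.0) = 46.640 + 14.000 = 60.640 → 60.64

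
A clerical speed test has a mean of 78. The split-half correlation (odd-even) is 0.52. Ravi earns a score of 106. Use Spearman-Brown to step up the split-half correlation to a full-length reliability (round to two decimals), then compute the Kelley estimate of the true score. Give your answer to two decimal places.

97.04

Spearman-Brown: ρ = 2r/(1 + r) = 2(0.52)/(1 + 0.52) = 1.040/1.52 = 0.6842 → 0.68
Kelley's formula gives T̂ = 0.68·106 + 0.32·78 = 72.08 + 24.96 = 97.040.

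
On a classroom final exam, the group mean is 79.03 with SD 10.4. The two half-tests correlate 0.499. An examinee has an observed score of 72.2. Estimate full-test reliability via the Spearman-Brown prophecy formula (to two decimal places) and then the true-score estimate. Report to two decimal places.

Spearman-Brown: ρ = 2r/(1 + r) = 2(0.499)/(1 + 0.499) = 0.9980/1.499 = 0.6658 → 0.67
T̂ = ρX + (1 − ρ)μ
  = 0.67 × 72.2 + 0.33 × 79.03
  = 48.374 + 26.0799
  = 74.454
  ≈ 74.45

74.45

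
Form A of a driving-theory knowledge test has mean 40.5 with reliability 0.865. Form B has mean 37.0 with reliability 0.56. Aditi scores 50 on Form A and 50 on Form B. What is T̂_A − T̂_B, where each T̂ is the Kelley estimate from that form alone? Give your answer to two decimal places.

T̂_A = 0.865(50) + 0.135(40.5) = 48.7175
T̂_B = 0.56(50) + 0.44(37.0) = 44.2800
T̂_A − T̂_B = 4.4375

4.44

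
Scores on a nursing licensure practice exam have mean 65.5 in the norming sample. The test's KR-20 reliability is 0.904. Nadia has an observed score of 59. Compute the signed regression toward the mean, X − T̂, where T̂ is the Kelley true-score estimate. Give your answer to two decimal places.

Regress the observed score toward the mean by the unreliability: T̂ = 0.904·59 + 0.096·65.5 = 53.336 + 6.2880 = 59.6240.
X − T̂ = 59 − 59.624 = -0.624 → -0.62

-0.62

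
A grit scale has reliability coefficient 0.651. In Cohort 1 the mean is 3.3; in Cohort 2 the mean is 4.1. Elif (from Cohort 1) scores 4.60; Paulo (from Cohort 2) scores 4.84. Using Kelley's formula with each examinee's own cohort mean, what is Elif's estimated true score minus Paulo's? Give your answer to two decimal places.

-0.44

T̂_Elif = 0.651(4.60) + 0.349(3.3) = 4.1463
T̂_Paulo = 0.651(4.84) + 0.349(4.1) = 4.5817
Difference = 4.1463 − 4.5817 = -0.4354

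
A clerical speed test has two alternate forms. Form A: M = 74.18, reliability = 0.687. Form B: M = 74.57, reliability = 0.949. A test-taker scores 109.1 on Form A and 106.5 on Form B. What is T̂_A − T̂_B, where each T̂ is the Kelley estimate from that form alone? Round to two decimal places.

-6.70

T̂_A = 0.687(109.1) + 0.313(74.18) = 98.1700
T̂_B = 0.949(106.5) + 0.051(74.57) = 104.8716
T̂_A − T̂_B = -6.7015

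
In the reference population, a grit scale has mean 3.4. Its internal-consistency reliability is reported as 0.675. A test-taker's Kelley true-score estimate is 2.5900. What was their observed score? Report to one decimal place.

T̂ = ρX + (1 − ρ)μ  ⇒  X = (T̂ − (1 − ρ)μ) / ρ
X = (2.5900 − 0.325 × 3.4) / 0.675 = (2.5900 − 1.1050) / 0.675 = 1.4850 / 0.675 = 2.200

2.2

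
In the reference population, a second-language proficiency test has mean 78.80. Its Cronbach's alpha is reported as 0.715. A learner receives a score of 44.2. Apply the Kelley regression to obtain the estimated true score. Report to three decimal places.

54.061

T̂ = ρX + (1 − ρ)μ
  = 0.715 × 44.2 + 0.285 × 78.80
  = 31.6030 + 22.45800
  = 54.0610
  ≈ 54.061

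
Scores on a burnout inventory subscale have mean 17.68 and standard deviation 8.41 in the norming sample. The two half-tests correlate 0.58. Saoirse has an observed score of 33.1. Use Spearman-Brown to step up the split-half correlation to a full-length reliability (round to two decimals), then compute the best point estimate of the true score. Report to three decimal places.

Spearman-Brown: ρ = 2r/(1 + r) = 2(0.58)/(1 + 0.58) = 1.160/1.58 = 0.7342 → 0.73
T̂ = 0.73(33.1) + 0.27(17.68) = 24.163 + 4.7736 = 28.9366 → 28.937

28.937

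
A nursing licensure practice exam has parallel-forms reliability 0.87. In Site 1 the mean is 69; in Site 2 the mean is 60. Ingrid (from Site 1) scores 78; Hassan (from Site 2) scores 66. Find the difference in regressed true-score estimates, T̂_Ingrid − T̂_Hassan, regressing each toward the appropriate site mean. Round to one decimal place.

T̂_Ingrid = 0.87(78) + 0.13(69) = 76.830
T̂_Hassan = 0.87(66) + 0.13(60) = 65.220
Difference = 76.830 − 65.220 = 11.610

11.6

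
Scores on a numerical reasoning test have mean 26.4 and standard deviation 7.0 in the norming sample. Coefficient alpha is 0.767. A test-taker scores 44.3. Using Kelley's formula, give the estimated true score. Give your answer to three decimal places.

40.129

Kelley's formula gives T̂ = 0.767·44.3 + 0.233·26.4 = 33.9781 + 6.1512 = 40.1293.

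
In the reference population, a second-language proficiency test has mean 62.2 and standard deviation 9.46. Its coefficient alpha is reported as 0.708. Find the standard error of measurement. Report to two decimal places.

SEM = SD · √(1 − ρ) = 9.46 × √0.292 = 9.46 × 0.5404 = 5.112

5.11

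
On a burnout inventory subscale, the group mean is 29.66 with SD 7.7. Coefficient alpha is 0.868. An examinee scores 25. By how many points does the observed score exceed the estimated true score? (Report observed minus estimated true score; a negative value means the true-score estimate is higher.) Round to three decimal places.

-0.615

T̂ = 0.868(25) + 0.132(29.66) = 21.700 + 3.91512 = 25.61512 → 25.6151
X − T̂ = 25 − 25.6151 = -0.6151 → -0.615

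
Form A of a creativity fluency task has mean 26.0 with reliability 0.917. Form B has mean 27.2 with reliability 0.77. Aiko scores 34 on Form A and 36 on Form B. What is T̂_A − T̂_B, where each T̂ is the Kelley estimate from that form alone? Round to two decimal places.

T̂_A = 0.917(34) + 0.083(26.0) = 33.3360
T̂_B = 0.77(36) + 0.23(27.2) = 33.9760
T̂_A − T̂_B = -0.6400

-0.64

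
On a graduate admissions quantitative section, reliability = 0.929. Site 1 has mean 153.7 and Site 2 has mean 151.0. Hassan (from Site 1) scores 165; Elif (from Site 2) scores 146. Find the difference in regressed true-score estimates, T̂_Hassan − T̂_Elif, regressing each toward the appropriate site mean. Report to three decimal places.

T̂_Hassan = 0.929(165) + 0.071(153.7) = 164.19770
T̂_Elif = 0.929(146) + 0.071(151.0) = 146.35500
Difference = 164.19770 − 146.35500 = 17.84270

17.843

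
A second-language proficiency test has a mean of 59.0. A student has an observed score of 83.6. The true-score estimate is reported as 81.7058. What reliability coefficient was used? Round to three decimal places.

0.923

T̂ = ρX + (1 − ρ)μ  ⇒  T̂ − μ = ρ(X − μ)
ρ = (T̂ − μ)/(X − μ) = (81.7058 − 59.0) / (83.6 − 59.0) = 22.7058 / 24.6 = 0.92300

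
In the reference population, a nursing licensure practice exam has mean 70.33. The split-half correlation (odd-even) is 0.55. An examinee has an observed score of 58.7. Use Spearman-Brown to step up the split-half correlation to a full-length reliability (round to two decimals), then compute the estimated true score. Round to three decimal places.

Spearman-Brown: ρ = 2r/(1 + r) = 2(0.55)/(1 + 0.55) = 1.100/1.55 = 0.7097 → 0.71
Weight the observed score by reliability and the mean by (1 − reliability): T̂ = 0.71·58.7 + 0.29·70.33 = 41.677 + 20.3957 = 62.0727.

62.073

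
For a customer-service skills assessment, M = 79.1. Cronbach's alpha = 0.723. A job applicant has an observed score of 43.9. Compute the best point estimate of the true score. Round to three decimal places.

T̂ = ρX + (1 − ρ)μ
  = 0.723 × 43.9 + 0.277 × 79.1
  = 31.7397 + 21.9107
  = 53.6504
  ≈ 53.650

53.650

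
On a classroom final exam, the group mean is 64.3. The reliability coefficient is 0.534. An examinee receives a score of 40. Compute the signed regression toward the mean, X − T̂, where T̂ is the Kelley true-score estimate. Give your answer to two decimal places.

T̂ = ρX + (1 − ρ)μ
  = 0.534 × 40 + 0.466 × 64.3
  = 21.360 + 29.9638
  = 51.3238
  ≈ 51.324
X − T̂ = 40 − 51.324 = -11.324 → -11.32

-11.32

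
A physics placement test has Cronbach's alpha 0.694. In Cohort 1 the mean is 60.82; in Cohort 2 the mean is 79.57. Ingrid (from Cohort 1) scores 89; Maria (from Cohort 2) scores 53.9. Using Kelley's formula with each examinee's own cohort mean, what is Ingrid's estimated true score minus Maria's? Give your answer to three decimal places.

18.622

T̂_Ingrid = 0.694(89) + 0.306(60.82) = 80.37692
T̂_Maria = 0.694(53.9) + 0.306(79.57) = 61.75502
Difference = 80.37692 − 61.75502 = 18.62190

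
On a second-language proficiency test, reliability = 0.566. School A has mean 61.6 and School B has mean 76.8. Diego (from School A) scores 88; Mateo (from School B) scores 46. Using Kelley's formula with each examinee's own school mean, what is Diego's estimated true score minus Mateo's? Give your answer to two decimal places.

T̂_Diego = 0.566(88) + 0.434(61.6) = 76.5424
T̂_Mateo = 0.566(46) + 0.434(76.8) = 59.3672
Difference = 76.5424 − 59.3672 = 17.1752

17.18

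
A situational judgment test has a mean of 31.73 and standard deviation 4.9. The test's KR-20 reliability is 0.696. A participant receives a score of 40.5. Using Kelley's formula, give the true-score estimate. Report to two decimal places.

37.83

Regress the observed score toward the mean by the unreliability: T̂ = 0.696·40.5 + 0.304·31.73 = 28.1880 + 9.64592 = 37.834.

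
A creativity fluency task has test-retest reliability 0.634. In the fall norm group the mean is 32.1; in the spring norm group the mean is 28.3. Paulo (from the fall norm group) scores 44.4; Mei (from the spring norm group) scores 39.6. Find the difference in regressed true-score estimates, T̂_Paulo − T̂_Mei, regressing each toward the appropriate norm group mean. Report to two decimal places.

T̂_Paulo = 0.634(44.4) + 0.366(32.1) = 39.8982
T̂_Mei = 0.634(39.6) + 0.366(28.3) = 35.4642
Difference = 39.8982 − 35.4642 = 4.4340

4.43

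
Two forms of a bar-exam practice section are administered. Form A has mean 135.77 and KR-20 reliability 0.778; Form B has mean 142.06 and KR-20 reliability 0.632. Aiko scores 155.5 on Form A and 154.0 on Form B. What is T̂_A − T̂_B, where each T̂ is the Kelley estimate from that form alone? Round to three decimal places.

T̂_A = 0.778(155.5) + 0.222(135.77) = 151.11994
T̂_B = 0.632(154.0) + 0.368(142.06) = 149.60608
T̂_A − T̂_B = 1.51386

1.514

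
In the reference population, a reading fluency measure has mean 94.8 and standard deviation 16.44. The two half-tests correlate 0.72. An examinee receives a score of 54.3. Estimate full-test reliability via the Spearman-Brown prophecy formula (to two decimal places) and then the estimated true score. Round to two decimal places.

Spearman-Brown: ρ = 2r/(1 + r) = 2(0.72)/(1 + 0.72) = 1.440/1.72 = 0.8372 → 0.84
T̂ = 0.84(54.3) + 0.16(94.8) = 45.612 + 15.168 = 60.780 → 60.78

60.78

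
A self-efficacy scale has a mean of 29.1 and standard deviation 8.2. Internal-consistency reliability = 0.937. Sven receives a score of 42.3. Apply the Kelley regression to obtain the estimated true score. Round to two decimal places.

T̂ = 0.937(42.3) + 0.063(29.1) = 39.6351 + 1.8333 = 41.468 → 41.47

41.47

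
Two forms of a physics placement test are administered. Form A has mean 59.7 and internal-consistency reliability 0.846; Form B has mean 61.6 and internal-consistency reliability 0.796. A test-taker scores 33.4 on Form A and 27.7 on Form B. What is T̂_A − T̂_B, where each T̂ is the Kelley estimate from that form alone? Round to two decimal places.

2.83

T̂_A = 0.846(33.4) + 0.154(59.7) = 37.4502
T̂_B = 0.796(27.7) + 0.204(61.6) = 34.6156
T̂_A − T̂_B = 2.8346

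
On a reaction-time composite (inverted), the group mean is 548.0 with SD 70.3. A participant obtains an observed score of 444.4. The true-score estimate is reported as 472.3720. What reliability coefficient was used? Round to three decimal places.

T̂ = ρX + (1 − ρ)μ  ⇒  T̂ − μ = ρ(X − μ)
ρ = (T̂ − μ)/(X − μ) = (472.3720 − 548.0) / (444.4 − 548.0) = -75.6280 / -103.6 = 0.73000

0.730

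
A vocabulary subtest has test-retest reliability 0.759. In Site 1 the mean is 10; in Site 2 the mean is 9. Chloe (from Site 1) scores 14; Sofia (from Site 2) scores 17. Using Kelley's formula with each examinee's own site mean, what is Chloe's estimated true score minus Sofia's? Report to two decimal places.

-2.04

T̂_Chloe = 0.759(14) + 0.241(10) = 13.0360
T̂_Sofia = 0.759(17) + 0.241(9) = 15.0720
Difference = 13.0360 − 15.0720 = -2.0360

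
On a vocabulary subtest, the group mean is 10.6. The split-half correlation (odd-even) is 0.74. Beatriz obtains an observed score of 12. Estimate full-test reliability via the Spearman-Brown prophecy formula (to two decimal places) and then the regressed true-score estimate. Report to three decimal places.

Spearman-Brown: ρ = 2r/(1 + r) = 2(0.74)/(1 + 0.74) = 1.480/1.74 = 0.8506 → 0.85
Regress the observed score toward the mean by the unreliability: T̂ = 0.85·12 + 0.15·10.6 = 10.20 + 1.590 = 11.7900.

11.790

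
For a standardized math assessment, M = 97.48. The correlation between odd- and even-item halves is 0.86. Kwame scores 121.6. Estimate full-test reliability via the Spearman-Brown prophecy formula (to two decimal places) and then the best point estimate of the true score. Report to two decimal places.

119.67

Spearman-Brown: ρ = 2r/(1 + r) = 2(0.86)/(1 + 0.86) = 1.720/1.86 = 0.9247 → 0.92
Kelley's formula gives T̂ = 0.92·121.6 + 0.08·97.48 = 111.872 + 7.7984 = 119.670.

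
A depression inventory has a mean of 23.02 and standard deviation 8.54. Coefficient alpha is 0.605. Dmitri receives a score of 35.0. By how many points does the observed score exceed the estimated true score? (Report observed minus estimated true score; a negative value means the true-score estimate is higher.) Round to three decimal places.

4.732

T̂ = 0.605(35.0) + 0.395(23.02) = 21.1750 + 9.09290 = 30.26790 → 30.2679
X − T̂ = 35.0 − 30.2679 = 4.7321 → 4.732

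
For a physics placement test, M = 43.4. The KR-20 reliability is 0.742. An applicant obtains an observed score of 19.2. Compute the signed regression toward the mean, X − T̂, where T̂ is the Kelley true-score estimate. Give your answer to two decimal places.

T̂ = 0.742(19.2) + 0.258(43.4) = 14.2464 + 11.1972 = 25.4436 → 25.444
X − T̂ = 19.2 − 25.444 = -6.244 → -6.24

-6.24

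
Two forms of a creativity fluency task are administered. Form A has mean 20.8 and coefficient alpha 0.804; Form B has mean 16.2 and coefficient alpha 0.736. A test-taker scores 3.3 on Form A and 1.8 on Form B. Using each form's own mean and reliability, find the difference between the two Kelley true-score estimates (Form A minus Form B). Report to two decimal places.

1.13

T̂_A = 0.804(3.3) + 0.196(20.8) = 6.7300
T̂_B = 0.736(1.8) + 0.264(16.2) = 5.6016
T̂_A − T̂_B = 1.1284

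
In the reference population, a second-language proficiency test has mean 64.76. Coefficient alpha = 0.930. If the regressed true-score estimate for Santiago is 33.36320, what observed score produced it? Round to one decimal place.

T̂ = ρX + (1 − ρ)μ  ⇒  X = (T̂ − (1 − ρ)μ) / ρ
X = (33.36320 − 0.070 × 64.76) / 0.930 = (33.36320 − 4.53320) / 0.930 = 28.83000 / 0.930 = 31.000

31.0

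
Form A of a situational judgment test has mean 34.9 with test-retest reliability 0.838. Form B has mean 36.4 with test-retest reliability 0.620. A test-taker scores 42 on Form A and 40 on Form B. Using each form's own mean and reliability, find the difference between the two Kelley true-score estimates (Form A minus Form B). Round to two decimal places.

2.22

T̂_A = 0.838(42) + 0.162(34.9) = 40.8498
T̂_B = 0.620(40) + 0.380(36.4) = 38.6320
T̂_A − T̂_B = 2.2178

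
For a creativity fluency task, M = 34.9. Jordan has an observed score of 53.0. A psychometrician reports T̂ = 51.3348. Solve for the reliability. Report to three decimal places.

0.908

T̂ = ρX + (1 − ρ)μ  ⇒  T̂ − μ = ρ(X − μ)
ρ = (T̂ − μ)/(X − μ) = (51.3348 − 34.9) / (53.0 − 34.9) = 16.4348 / 18.1 = 0.90800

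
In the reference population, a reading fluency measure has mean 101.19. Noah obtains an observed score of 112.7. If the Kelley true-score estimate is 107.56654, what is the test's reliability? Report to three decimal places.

T̂ = ρX + (1 − ρ)μ  ⇒  T̂ − μ = ρ(X − μ)
ρ = (T̂ − μ)/(X − μ) = (107.56654 − 101.19) / (112.7 − 101.19) = 6.37654 / 11.51 = 0.55400

0.554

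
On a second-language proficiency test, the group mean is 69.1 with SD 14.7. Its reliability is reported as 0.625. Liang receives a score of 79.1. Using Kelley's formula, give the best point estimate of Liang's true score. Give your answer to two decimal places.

75.35

T̂ = 0.625(79.1) + 0.375(69.1) = 49.4375 + 25.9125 = 75.350 → 75.35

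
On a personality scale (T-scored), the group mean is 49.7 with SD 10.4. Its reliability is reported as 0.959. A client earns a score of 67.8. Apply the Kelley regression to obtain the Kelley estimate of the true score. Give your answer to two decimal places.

67.06

T̂ = ρX + (1 − ρ)μ
  = 0.959 × 67.8 + 0.041 × 49.7
  = 65.0202 + 2.0377
  = 67.058
  ≈ 67.06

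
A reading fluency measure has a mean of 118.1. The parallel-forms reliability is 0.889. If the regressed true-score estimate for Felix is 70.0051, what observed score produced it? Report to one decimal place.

T̂ = ρX + (1 − ρ)μ  ⇒  X = (T̂ − (1 − ρ)μ) / ρ
X = (70.0051 − 0.111 × 118.1) / 0.889 = (70.0051 − 13.1091) / 0.889 = 56.8960 / 0.889 = 64.000

64.0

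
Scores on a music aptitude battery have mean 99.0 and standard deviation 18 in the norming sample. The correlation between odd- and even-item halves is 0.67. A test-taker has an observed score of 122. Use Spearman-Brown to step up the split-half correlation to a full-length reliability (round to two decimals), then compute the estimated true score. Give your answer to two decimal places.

117.40

Spearman-Brown: ρ = 2r/(1 + r) = 2(0.67)/(1 + 0.67) = 1.340/1.67 = 0.8024 → 0.80
T̂ = 0.80(122) + 0.20(99.0) = 97.60 + 19.800 = 117.400 → 117.40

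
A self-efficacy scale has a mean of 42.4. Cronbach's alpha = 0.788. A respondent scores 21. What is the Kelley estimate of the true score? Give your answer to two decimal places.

Kelley's formula gives T̂ = 0.788·21 + 0.212·42.4 = 16.548 + 8.9888 = 25.537.

25.54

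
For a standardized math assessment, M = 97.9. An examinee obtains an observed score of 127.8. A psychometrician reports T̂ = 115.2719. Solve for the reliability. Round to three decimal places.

T̂ = ρX + (1 − ρ)μ  ⇒  T̂ − μ = ρ(X − μ)
ρ = (T̂ − μ)/(X − μ) = (115.2719 − 97.9) / (127.8 − 97.9) = 17.3719 / 29.9 = 0.58100

0.581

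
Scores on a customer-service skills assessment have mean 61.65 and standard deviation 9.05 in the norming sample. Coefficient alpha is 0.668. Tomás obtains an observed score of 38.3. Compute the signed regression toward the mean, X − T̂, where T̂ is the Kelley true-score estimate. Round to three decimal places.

-7.752

T̂ = 0.668(38.3) + 0.332(61.65) = 25.5844 + 20.46780 = 46.05220 → 46.0522
X − T̂ = 38.3 − 46.0522 = -7.7522 → -7.752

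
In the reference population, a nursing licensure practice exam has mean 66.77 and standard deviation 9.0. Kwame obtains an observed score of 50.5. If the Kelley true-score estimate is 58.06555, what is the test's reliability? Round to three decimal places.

T̂ = ρX + (1 − ρ)μ  ⇒  T̂ − μ = ρ(X − μ)
ρ = (T̂ − μ)/(X − μ) = (58.06555 − 66.77) / (50.5 − 66.77) = -8.70445 / -16.27 = 0.53500

0.535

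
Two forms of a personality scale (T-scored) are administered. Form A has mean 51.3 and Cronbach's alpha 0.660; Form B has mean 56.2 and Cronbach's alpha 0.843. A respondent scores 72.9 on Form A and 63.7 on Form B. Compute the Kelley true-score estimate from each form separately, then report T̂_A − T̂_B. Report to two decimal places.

T̂_A = 0.660(72.9) + 0.340(51.3) = 65.5560
T̂_B = 0.843(63.7) + 0.157(56.2) = 62.5225
T̂_A − T̂_B = 3.0335

3.03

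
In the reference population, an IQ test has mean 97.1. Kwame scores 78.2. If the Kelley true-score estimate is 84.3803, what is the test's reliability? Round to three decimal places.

0.673

T̂ = ρX + (1 − ρ)μ  ⇒  T̂ − μ = ρ(X − μ)
ρ = (T̂ − μ)/(X − μ) = (84.3803 − 97.1) / (78.2 − 97.1) = -12.7197 / -18.9 = 0.67300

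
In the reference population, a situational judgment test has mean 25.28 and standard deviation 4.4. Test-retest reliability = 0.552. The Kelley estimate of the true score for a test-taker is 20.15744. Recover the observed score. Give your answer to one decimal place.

16.0

T̂ = ρX + (1 − ρ)μ  ⇒  X = (T̂ − (1 − ρ)μ) / ρ
X = (20.15744 − 0.448 × 25.28) / 0.552 = (20.15744 − 11.32544) / 0.552 = 8.83200 / 0.552 = 16.000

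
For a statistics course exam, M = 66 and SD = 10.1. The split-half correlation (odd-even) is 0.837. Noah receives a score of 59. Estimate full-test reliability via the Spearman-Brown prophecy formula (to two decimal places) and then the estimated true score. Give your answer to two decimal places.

Spearman-Brown: ρ = 2r/(1 + r) = 2(0.837)/(1 + 0.837) = 1.6740/1.837 = 0.9113 → 0.91
T̂ = 0.91(59) + 0.09(66) = 53.69 + 5.94 = 59.630 → 59.63

59.63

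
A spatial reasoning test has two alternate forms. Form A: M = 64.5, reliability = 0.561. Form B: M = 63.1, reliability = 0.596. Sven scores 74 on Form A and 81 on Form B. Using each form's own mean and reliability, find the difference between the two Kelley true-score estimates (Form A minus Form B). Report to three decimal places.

-3.939

T̂_A = 0.561(74) + 0.439(64.5) = 69.82950
T̂_B = 0.596(81) + 0.404(63.1) = 73.76840
T̂_A − T̂_B = -3.93890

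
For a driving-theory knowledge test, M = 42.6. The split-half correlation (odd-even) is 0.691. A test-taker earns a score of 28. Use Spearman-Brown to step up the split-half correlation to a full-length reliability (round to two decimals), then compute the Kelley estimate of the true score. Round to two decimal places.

Spearman-Brown: ρ = 2r/(1 + r) = 2(0.691)/(1 + 0.691) = 1.3820/1.691 = 0.8173 → 0.82
T̂ = ρX + (1 − ρ)μ
  = 0.82 × 28 + 0.18 × 42.6
  = 22.96 + 7.668
  = 30.628
  ≈ 30.63

30.63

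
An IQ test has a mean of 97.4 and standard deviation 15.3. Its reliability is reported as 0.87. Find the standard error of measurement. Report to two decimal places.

5.52

SEM = SD · √(1 − ρ) = 15.3 × √0.13 = 15.3 × 0.3606 = 5.516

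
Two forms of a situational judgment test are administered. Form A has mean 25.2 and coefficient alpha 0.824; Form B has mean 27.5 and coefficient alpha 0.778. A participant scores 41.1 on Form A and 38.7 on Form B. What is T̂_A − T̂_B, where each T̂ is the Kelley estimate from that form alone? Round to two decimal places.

T̂_A = 0.824(41.1) + 0.176(25.2) = 38.3016
T̂_B = 0.778(38.7) + 0.222(27.5) = 36.2136
T̂_A − T̂_B = 2.0880

2.09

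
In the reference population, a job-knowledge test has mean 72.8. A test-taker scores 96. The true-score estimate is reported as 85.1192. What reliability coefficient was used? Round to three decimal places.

T̂ = ρX + (1 − ρ)μ  ⇒  T̂ − μ = ρ(X − μ)
ρ = (T̂ − μ)/(X − μ) = (85.1192 − 72.8) / (96 − 72.8) = 12.3192 / 23.2 = 0.53100

0.531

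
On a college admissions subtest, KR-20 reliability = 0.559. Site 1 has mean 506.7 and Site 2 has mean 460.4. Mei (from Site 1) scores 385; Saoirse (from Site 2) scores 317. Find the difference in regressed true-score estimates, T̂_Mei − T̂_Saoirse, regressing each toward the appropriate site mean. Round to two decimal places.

T̂_Mei = 0.559(385) + 0.441(506.7) = 438.6697
T̂_Saoirse = 0.559(317) + 0.441(460.4) = 380.2394
Difference = 438.6697 − 380.2394 = 58.4303

58.43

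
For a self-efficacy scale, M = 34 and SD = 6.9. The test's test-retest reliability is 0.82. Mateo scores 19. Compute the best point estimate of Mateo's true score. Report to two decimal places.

21.70

T̂ = 0.82(19) + 0.18(34) = 15.58 + 6.12 = 21.700 → 21.70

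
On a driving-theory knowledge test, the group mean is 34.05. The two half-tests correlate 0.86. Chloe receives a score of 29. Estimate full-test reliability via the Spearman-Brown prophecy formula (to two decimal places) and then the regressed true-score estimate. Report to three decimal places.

Spearman-Brown: ρ = 2r/(1 + r) = 2(0.86)/(1 + 0.86) = 1.720/1.86 = 0.9247 → 0.92
Kelley's formula gives T̂ = 0.92·29 + 0.08·34.05 = 26.68 + 2.7240 = 29.4040.

29.404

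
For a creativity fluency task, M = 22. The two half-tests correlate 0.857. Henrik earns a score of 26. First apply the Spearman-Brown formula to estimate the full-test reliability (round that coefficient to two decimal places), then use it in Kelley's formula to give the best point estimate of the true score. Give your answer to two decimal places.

25.68

Spearman-Brown: ρ = 2r/(1 + r) = 2(0.857)/(1 + 0.857) = 1.7140/1.857 = 0.9230 → 0.92
T̂ = ρX + (1 − ρ)μ
  = 0.92 × 26 + 0.08 × 22
  = 23.92 + 1.76
  = 25.680
  ≈ 25.68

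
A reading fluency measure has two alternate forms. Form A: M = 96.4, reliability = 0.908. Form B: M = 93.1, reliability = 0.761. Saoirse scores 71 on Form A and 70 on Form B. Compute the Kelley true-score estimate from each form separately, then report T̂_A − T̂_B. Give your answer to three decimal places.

-2.184

T̂_A = 0.908(71) + 0.092(96.4) = 73.33680
T̂_B = 0.761(70) + 0.239(93.1) = 75.52090
T̂_A − T̂_B = -2.18410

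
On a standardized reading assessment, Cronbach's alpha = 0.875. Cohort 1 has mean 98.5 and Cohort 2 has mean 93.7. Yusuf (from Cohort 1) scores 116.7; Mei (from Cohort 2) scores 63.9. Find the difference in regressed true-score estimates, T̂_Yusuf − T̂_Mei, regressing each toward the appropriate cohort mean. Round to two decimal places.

46.80

T̂_Yusuf = 0.875(116.7) + 0.125(98.5) = 114.4250
T̂_Mei = 0.875(63.9) + 0.125(93.7) = 67.6250
Difference = 114.4250 − 67.6250 = 46.8000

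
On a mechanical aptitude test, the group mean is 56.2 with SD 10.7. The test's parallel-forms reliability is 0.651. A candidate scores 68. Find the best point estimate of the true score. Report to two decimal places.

63.88

T̂ = ρX + (1 − ρ)μ
  = 0.651 × 68 + 0.349 × 56.2
  = 44.268 + 19.6138
  = 63.882
  ≈ 63.88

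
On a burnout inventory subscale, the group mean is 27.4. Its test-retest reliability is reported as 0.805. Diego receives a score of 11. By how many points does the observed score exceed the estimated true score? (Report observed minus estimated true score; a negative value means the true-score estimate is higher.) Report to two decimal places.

T̂ = ρX + (1 − ρ)μ
  = 0.805 × 11 + 0.195 × 27.4
  = 8.855 + 5.3430
  = 14.1980
  ≈ 14.198
X − T̂ = 11 − 14.198 = -3.198 → -3.20

-3.20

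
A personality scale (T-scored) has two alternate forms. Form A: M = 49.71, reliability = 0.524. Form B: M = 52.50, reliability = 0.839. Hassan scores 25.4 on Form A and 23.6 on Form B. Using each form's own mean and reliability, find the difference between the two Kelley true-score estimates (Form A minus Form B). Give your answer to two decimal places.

T̂_A = 0.524(25.4) + 0.476(49.71) = 36.9716
T̂_B = 0.839(23.6) + 0.161(52.50) = 28.2529
T̂_A − T̂_B = 8.7187

8.72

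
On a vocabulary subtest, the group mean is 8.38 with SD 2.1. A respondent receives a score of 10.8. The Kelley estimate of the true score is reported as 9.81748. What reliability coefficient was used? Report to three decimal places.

0.594

T̂ = ρX + (1 − ρ)μ  ⇒  T̂ − μ = ρ(X − μ)
ρ = (T̂ − μ)/(X − μ) = (9.81748 − 8.38) / (10.8 − 8.38) = 1.43748 / 2.42 = 0.59400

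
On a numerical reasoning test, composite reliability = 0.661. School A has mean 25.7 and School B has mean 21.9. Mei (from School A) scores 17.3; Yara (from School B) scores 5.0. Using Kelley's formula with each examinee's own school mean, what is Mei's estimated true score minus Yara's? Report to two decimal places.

9.42

T̂_Mei = 0.661(17.3) + 0.339(25.7) = 20.1476
T̂_Yara = 0.661(5.0) + 0.339(21.9) = 10.7291
Difference = 20.1476 − 10.7291 = 9.4185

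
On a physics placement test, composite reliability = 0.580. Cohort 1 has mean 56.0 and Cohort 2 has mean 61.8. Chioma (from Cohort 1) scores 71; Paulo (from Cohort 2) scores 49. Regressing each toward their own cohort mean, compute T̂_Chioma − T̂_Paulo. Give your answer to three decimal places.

T̂_Chioma = 0.580(71) + 0.420(56.0) = 64.70000
T̂_Paulo = 0.580(49) + 0.420(61.8) = 54.37600
Difference = 64.70000 − 54.37600 = 10.32400

10.324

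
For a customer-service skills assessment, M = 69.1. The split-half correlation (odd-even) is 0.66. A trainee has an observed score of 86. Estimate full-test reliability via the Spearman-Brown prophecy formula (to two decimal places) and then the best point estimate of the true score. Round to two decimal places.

82.62

Spearman-Brown: ρ = 2r/(1 + r) = 2(0.66)/(1 + 0.66) = 1.320/1.66 = 0.7952 → 0.80
Kelley's formula gives T̂ = 0.80·86 + 0.20·69.1 = 68.80 + 13.820 = 82.620.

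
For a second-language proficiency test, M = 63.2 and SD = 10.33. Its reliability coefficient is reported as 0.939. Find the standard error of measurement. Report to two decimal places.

2.55

SEM = SD · √(1 − ρ) = 10.33 × √0.061 = 10.33 × 0.2470 = 2.551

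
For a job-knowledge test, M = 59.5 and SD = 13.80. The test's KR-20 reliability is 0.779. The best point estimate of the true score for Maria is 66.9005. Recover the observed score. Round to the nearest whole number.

69

T̂ = ρX + (1 − ρ)μ  ⇒  X = (T̂ − (1 − ρ)μ) / ρ
X = (66.9005 − 0.221 × 59.5) / 0.779 = (66.9005 − 13.1495) / 0.779 = 53.7510 / 0.779 = 69.00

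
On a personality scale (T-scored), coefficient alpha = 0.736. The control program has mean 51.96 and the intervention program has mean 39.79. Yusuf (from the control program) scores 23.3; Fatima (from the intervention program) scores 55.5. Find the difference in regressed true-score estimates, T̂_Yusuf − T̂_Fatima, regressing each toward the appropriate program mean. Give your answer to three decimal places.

-20.486

T̂_Yusuf = 0.736(23.3) + 0.264(51.96) = 30.86624
T̂_Fatima = 0.736(55.5) + 0.264(39.79) = 51.35256
Difference = 30.86624 − 51.35256 = -20.48632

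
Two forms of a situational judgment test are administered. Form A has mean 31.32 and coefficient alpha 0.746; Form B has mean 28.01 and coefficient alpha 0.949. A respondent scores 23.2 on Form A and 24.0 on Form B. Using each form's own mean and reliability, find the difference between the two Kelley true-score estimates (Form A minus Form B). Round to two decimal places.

T̂_A = 0.746(23.2) + 0.254(31.32) = 25.2625
T̂_B = 0.949(24.0) + 0.051(28.01) = 24.2045
T̂_A − T̂_B = 1.0580

1.06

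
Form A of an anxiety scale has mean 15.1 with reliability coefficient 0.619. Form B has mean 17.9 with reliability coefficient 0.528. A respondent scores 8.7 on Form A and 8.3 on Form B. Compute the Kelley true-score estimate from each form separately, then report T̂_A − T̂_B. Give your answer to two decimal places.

-1.69

T̂_A = 0.619(8.7) + 0.381(15.1) = 11.1384
T̂_B = 0.528(8.3) + 0.472(17.9) = 12.8312
T̂_A − T̂_B = -1.6928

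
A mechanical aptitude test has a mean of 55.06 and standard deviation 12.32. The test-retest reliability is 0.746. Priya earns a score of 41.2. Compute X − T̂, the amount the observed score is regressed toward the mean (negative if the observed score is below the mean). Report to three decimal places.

-3.520

Regress the observed score toward the mean by the unreliability: T̂ = 0.746·41.2 + 0.254·55.06 = 30.7352 + 13.98524 = 44.72044.
X − T̂ = 41.2 − 44.7204 = -3.5204 → -3.520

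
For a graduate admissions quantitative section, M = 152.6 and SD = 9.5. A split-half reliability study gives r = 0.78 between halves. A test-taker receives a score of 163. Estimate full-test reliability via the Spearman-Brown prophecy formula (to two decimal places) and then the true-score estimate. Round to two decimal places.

161.75

Spearman-Brown: ρ = 2r/(1 + r) = 2(0.78)/(1 + 0.78) = 1.560/1.78 = 0.8764 → 0.88
Regress the observed score toward the mean by the unreliability: T̂ = 0.88·163 + 0.12·152.6 = 143.44 + 18.312 = 161.752.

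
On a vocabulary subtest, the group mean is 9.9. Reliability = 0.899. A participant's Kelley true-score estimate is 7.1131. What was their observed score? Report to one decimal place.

6.8

T̂ = ρX + (1 − ρ)μ  ⇒  X = (T̂ − (1 − ρ)μ) / ρ
X = (7.1131 − 0.101 × 9.9) / 0.899 = (7.1131 − 0.9999) / 0.899 = 6.1132 / 0.899 = 6.800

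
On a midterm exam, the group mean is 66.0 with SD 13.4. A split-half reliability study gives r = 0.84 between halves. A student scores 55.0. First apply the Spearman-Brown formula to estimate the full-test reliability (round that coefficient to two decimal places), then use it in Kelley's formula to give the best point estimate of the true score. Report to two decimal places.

55.99

Spearman-Brown: ρ = 2r/(1 + r) = 2(0.84)/(1 + 0.84) = 1.680/1.84 = 0.9130 → 0.91
T̂ = 0.91(55.0) + 0.09(66.0) = 50.050 + 5.940 = 55.990 → 55.99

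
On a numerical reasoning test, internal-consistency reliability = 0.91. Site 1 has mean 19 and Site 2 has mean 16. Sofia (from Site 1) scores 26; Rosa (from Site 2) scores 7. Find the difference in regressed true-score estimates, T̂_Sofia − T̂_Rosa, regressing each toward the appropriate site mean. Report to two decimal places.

T̂_Sofia = 0.91(26) + 0.09(19) = 25.3700
T̂_Rosa = 0.91(7) + 0.09(16) = 7.8100
Difference = 25.3700 − 7.8100 = 17.5600

17.56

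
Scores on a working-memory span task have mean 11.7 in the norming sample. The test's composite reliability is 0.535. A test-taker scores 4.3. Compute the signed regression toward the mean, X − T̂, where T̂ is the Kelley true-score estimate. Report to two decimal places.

Weight the observed score by reliability and the mean by (1 − reliability): T̂ = 0.535·4.3 + 0.465·11.7 = 2.3005 + 5.4405 = 7.7410.
X − T̂ = 4.3 − 7.741 = -3.441 → -3.44

-3.44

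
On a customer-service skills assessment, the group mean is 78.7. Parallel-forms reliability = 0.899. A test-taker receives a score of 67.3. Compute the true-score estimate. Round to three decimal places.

68.451

T̂ = ρX + (1 − ρ)μ
  = 0.899 × 67.3 + 0.101 × 78.7
  = 60.5027 + 7.9487
  = 68.4514
  ≈ 68.451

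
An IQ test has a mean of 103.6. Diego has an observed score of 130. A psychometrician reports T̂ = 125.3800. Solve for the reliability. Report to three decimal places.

0.825

T̂ = ρX + (1 − ρ)μ  ⇒  T̂ − μ = ρ(X − μ)
ρ = (T̂ − μ)/(X − μ) = (125.3800 − 103.6) / (130 − 103.6) = 21.7800 / 26.4 = 0.82500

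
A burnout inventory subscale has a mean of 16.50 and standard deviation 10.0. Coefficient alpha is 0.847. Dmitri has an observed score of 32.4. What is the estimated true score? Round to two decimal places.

29.97

T̂ = 0.847(32.4) + 0.153(16.50) = 27.4428 + 2.52450 = 29.967 → 29.97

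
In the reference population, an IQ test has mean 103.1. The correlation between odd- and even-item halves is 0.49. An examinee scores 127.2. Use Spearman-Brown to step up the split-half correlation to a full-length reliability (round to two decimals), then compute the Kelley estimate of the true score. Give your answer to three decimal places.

119.006

Spearman-Brown: ρ = 2r/(1 + r) = 2(0.49)/(1 + 0.49) = 0.980/1.49 = 0.6577 → 0.66
Kelley's formula gives T̂ = 0.66·127.2 + 0.34·103.1 = 83.952 + 35.054 = 119.0060.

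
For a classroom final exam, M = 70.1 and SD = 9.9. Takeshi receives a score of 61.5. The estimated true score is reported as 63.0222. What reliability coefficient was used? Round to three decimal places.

0.823

T̂ = ρX + (1 − ρ)μ  ⇒  T̂ − μ = ρ(X − μ)
ρ = (T̂ − μ)/(X − μ) = (63.0222 − 70.1) / (61.5 − 70.1) = -7.0778 / -8.6 = 0.82300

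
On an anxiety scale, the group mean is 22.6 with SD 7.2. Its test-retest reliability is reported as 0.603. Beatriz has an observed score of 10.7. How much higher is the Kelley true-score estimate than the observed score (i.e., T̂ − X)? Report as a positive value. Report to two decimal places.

4.72

Weight the observed score by reliability and the mean by (1 − reliability): T̂ = 0.603·10.7 + 0.397·22.6 = 6.4521 + 8.9722 = 15.4243.
T̂ − X = 15.424 − 10.7 = 4.724 → 4.72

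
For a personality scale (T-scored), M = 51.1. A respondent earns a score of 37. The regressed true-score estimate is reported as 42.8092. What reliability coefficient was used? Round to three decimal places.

T̂ = ρX + (1 − ρ)μ  ⇒  T̂ − μ = ρ(X − μ)
ρ = (T̂ − μ)/(X − μ) = (42.8092 − 51.1) / (37 − 51.1) = -8.2908 / -14.1 = 0.58800

0.588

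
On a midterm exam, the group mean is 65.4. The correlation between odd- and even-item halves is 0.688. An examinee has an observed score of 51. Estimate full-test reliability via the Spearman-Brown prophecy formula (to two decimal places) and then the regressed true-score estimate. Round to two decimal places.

53.59

Spearman-Brown: ρ = 2r/(1 + r) = 2(0.688)/(1 + 0.688) = 1.3760/1.688 = 0.8152 → 0.82
T̂ = 0.82(51) + 0.18(65.4) = 41.82 + 11.772 = 53.592 → 53.59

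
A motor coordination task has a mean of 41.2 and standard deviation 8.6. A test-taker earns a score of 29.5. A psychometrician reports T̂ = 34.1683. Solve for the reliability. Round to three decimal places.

T̂ = ρX + (1 − ρ)μ  ⇒  T̂ − μ = ρ(X − μ)
ρ = (T̂ − μ)/(X − μ) = (34.1683 − 41.2) / (29.5 − 41.2) = -7.0317 / -11.7 = 0.60100

0.601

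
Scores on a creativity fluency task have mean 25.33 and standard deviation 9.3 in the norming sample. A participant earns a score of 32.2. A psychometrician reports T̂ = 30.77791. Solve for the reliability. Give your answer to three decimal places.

T̂ = ρX + (1 − ρ)μ  ⇒  T̂ − μ = ρ(X − μ)
ρ = (T̂ − μ)/(X − μ) = (30.77791 − 25.33) / (32.2 − 25.33) = 5.44791 / 6.87 = 0.79300

0.793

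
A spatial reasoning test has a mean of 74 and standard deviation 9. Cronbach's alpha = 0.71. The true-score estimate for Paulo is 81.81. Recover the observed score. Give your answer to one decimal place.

85.0

T̂ = ρX + (1 − ρ)μ  ⇒  X = (T̂ − (1 − ρ)μ) / ρ
X = (81.81 − 0.29 × 74) / 0.71 = (81.81 − 21.46) / 0.71 = 60.35 / 0.71 = 85.000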